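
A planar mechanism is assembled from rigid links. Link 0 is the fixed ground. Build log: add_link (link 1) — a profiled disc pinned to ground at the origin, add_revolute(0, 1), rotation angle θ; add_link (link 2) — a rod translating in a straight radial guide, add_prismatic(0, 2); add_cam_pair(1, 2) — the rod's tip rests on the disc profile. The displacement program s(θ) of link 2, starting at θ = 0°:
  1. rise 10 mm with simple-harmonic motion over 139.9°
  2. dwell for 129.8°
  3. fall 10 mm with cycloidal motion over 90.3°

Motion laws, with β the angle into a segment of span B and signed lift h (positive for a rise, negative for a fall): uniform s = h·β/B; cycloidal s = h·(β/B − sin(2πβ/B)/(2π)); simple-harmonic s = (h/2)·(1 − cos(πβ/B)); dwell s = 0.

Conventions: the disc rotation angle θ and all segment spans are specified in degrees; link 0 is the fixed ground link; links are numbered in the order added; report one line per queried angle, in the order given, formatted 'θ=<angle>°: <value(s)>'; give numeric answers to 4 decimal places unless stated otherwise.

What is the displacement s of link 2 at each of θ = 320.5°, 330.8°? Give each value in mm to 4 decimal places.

seg 1 [0°–139.9°] simple-harmonic, h=10: full span → s += 10 → s = 10.0000
seg 2 [139.9°–269.7°] dwell: s stays 10.0000
seg 3 [269.7°–360°] cycloidal, h=-10: θ=320.5° here. β=50.8, B=90.3. -10·(0.5626 − sin(2π·0.5626)/(2π)) = -6.2354 → s = 3.7646
seg 3 [269.7°–360°] cycloidal, h=-10: θ=330.8° here. β=61.1, B=90.3. -10·(0.6766 − sin(2π·0.6766)/(2π)) = -8.1918 → s = 1.8082

θ=320.5°: 3.7646
θ=330.8°: 1.8082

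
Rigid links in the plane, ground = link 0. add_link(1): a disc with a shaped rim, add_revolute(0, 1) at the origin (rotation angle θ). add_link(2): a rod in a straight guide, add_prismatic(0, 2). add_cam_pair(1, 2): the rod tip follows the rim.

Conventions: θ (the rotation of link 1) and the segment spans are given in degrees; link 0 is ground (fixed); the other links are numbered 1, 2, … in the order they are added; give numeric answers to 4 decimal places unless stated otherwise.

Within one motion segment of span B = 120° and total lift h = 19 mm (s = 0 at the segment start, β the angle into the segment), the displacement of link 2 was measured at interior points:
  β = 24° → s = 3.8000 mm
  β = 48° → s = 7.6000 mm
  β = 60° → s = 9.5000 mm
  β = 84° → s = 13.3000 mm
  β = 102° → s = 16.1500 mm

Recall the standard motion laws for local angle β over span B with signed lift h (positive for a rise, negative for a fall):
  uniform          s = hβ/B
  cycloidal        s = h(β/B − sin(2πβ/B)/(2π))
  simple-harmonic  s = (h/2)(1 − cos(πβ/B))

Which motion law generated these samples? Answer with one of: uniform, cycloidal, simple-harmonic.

candidates at β/B = r: uniform s = h·r (linear in β); cycloidal s = h·(r − sin(2πr)/(2π)); simple-harmonic s = (h/2)(1 − cos(πr))
β=24°: printed 3.8000 | uniform 3.8000, cycloidal 0.9241, simple-harmonic 1.8143
β=48°: printed 7.6000 | uniform 7.6000, cycloidal 5.8226, simple-harmonic 6.5643
β=60°: printed 9.5000 | uniform 9.5000, cycloidal 9.5000, simple-harmonic 9.5000
β=84°: printed 13.3000 | uniform 13.3000, cycloidal 16.1759, simple-harmonic 15.0840
β=102°: printed 16.1500 | uniform 16.1500, cycloidal 18.5964, simple-harmonic 17.9646
only one law matches every sample → uniform

uniform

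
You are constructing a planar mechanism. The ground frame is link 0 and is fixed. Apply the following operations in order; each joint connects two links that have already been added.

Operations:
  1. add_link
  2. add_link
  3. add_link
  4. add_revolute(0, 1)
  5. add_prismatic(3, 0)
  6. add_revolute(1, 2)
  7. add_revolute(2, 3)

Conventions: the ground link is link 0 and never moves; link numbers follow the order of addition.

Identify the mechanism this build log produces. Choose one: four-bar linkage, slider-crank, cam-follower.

links: 4 (incl. ground); joints: 3 revolute, 1 prismatic, 0 higher (cam) pair, forming one closed loop
4 links, 3 revolutes + 1 prismatic in one loop → slider-crank

slider-crank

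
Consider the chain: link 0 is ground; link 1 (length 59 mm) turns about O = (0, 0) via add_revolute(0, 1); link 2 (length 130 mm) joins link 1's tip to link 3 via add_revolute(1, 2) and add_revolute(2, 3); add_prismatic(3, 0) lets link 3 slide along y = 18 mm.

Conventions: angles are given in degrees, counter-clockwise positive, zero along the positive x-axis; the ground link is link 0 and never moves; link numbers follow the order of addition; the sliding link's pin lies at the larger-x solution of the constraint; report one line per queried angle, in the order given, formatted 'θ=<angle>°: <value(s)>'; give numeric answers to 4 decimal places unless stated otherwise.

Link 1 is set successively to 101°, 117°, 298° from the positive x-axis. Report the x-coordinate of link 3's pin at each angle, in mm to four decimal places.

geometry: r = 59 mm, L = 130 mm, e = 18 mm
θ=101°: crank pin P = (r cos θ, r sin θ) = (-11.257731, 57.916004)
θ=101°: h = r sin θ − e = 57.916004 − 18 = 39.916004
θ=101°: x = r cos θ + √(L² − h²) = -11.257731 + 123.720300 = 112.462569
θ=117°: crank pin P = (r cos θ, r sin θ) = (-26.785439, 52.569385)
θ=117°: h = r sin θ − e = 52.569385 − 18 = 34.569385
θ=117°: x = r cos θ + √(L² − h²) = -26.785439 + 125.319422 = 98.533983
θ=298°: crank pin P = (r cos θ, r sin θ) = (27.698822, -52.093908)
θ=298°: h = r sin θ − e = -52.093908 − 18 = -70.093908
θ=298°: x = r cos θ + √(L² − h²) = 27.698822 + 109.484447 = 137.183269

θ=101°: 112.4626
θ=117°: 98.5340
θ=298°: 137.1833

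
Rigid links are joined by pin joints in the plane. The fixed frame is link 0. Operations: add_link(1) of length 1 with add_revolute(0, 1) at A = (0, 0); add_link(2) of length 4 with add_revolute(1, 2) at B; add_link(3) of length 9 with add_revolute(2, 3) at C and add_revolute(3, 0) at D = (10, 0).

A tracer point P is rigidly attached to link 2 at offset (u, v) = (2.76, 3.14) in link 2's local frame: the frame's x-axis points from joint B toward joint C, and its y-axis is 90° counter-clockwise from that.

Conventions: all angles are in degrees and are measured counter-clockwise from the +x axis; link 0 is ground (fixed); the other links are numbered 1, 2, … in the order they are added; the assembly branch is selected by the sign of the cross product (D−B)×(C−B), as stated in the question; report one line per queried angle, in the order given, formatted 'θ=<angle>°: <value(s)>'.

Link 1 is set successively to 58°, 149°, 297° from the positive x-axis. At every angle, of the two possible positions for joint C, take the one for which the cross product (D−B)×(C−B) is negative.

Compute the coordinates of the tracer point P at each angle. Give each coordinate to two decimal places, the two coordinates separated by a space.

A=(0,0), D=(10.00,0)
θ=58°: B = A + 1.00·(cos58°, sin58°) = (0.5299, 0.8480)
θ=58°: |BD| = 9.5080
θ=58°: circle(B,4.00) ∩ circle(D,9.00): a=1.3358, h=3.7704
θ=58°:   candidates: C₊=(2.1967,4.4842) cross=35.849; C₋=(1.5241,-3.0264) cross=-35.849
θ=58°:   branch - wants cross < 0 → take C=(1.5241,-3.0264) (cross=-35.849)
θ=58°: ex = (C−B)/|BC| = (0.2485,-0.9686); ey = (0.9686,0.2485)
θ=58°: P = B + 2.76·ex + 3.14·ey = (4.2574,-1.0449)
θ=149°: B = A + 1.00·(cos149°, sin149°) = (-0.8572, 0.5150)
θ=149°: |BD| = 10.8694
θ=149°: circle(B,4.00) ∩ circle(D,9.00): a=2.4446, h=3.1660
θ=149°:   candidates: C₊=(1.7347,3.5617) cross=34.413; C₋=(1.4347,-2.7633) cross=-34.413
θ=149°:   branch - wants cross < 0 → take C=(1.4347,-2.7633) (cross=-34.413)
θ=149°: ex = (C−B)/|BC| = (0.5730,-0.8196); ey = (0.8196,0.5730)
θ=149°: P = B + 2.76·ex + 3.14·ey = (3.2977,0.0521)
θ=297°: B = A + 1.00·(cos297°, sin297°) = (0.4540, -0.8910)
θ=297°: |BD| = 9.5875
θ=297°: circle(B,4.00) ∩ circle(D,9.00): a=1.4039, h=3.7455
θ=297°:   candidates: C₊=(1.5037,2.9688) cross=35.910; C₋=(2.1999,-4.4899) cross=-35.910
θ=297°:   branch - wants cross < 0 → take C=(2.1999,-4.4899) (cross=-35.910)
θ=297°: ex = (C−B)/|BC| = (0.4365,-0.8997); ey = (0.8997,0.4365)
θ=297°: P = B + 2.76·ex + 3.14·ey = (4.4838,-2.0037)

θ=58°: 4.26 -1.04
θ=149°: 3.30 0.05
θ=297°: 4.48 -2.00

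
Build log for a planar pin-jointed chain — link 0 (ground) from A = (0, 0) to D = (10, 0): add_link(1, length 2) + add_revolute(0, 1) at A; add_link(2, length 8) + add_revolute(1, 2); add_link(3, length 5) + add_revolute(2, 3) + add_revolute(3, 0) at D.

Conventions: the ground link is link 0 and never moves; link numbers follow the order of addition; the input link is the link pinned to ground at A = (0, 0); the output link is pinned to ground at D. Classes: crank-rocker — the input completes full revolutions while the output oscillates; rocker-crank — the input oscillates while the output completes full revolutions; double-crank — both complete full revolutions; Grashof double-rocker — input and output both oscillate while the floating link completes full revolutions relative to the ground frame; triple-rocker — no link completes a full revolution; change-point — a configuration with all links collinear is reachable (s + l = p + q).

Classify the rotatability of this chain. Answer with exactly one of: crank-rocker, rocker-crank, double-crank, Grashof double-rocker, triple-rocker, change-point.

lengths: ground=10, input=2, coupler=8, output=5
sorted: s=2 (shortest), l=10 (longest), p+q=13
s + l = 12 vs p + q = 13
s + l < p + q (Grashof) with shortest = input link → crank-rocker

crank-rocker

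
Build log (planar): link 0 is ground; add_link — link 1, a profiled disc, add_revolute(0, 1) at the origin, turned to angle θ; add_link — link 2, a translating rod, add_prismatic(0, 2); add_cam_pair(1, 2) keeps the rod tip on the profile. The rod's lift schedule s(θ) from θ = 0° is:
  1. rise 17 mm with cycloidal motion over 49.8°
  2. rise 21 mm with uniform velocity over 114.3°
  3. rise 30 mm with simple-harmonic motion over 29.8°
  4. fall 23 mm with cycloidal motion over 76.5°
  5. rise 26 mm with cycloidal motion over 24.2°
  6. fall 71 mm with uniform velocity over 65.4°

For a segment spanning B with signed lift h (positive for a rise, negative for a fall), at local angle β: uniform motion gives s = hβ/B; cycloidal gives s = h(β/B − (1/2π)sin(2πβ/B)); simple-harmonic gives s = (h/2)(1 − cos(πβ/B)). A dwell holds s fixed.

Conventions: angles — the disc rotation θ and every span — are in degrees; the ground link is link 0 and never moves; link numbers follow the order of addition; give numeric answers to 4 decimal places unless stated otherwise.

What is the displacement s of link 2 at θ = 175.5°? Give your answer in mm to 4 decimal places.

seg 1 [0°–49.8°] cycloidal, h=17: full span → s += 17 → s = 17.0000
seg 2 [49.8°–164.1°] uniform, h=21: full span → s += 21 → s = 38.0000
seg 3 [164.1°–193.9°] simple-harmonic, h=30: θ=175.5° here. β=11.4, B=29.8. 30/2·(1 − cos(π·0.3826)) = 9.5900 → s = 47.5900

47.5900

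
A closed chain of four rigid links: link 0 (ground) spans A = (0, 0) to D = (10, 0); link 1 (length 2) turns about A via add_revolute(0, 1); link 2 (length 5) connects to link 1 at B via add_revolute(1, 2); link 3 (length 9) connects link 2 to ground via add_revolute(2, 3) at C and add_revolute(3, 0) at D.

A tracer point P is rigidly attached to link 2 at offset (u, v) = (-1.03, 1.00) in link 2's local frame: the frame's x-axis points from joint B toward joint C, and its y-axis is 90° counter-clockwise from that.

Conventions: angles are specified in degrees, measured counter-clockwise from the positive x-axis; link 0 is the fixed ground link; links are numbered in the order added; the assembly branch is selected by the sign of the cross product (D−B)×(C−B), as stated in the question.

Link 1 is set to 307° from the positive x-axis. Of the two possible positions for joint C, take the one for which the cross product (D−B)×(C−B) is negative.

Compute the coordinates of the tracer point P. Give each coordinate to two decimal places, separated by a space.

A=(0,0), D=(10.00,0)
B = A + 2.00·(cos307°, sin307°) = (1.2036, -1.5973)
|BD| = 8.9402
circle(B,5.00) ∩ circle(D,9.00): a=1.3382, h=4.8176
  candidates: C₊=(1.6596,3.3819) cross=43.070; C₋=(3.3810,-6.0983) cross=-43.070
  branch - wants cross < 0 → take C=(3.3810,-6.0983) (cross=-43.070)
ex = (C−B)/|BC| = (0.4355,-0.9002); ey = (0.9002,0.4355)
P = B + -1.03·ex + 1.00·ey = (1.6553,-0.2346)

1.66 -0.23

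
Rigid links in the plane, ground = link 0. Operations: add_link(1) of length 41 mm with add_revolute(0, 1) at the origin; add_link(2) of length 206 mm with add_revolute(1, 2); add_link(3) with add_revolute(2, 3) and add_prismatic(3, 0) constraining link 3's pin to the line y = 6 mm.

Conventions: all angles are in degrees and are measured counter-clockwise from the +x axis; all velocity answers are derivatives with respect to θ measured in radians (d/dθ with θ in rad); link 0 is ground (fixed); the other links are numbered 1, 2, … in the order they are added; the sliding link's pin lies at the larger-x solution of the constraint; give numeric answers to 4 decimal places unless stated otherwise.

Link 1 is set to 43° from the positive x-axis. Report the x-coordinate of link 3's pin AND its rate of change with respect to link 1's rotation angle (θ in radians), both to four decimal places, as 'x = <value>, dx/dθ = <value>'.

geometry: r = 41 mm, L = 206 mm, e = 6 mm
crank pin P = (r cos θ, r sin θ) = (29.985502, 27.961933)
h = r sin θ − e = 27.961933 − 6 = 21.961933
x = r cos θ + √(L² − h²) = 29.985502 + 204.825959 = 234.811461
dx/dθ = −r sin θ − h·r cos θ/√(L² − h²) (θ in radians; h = 21.961933) = -31.177050

x = 234.8115, dx/dθ = -31.1771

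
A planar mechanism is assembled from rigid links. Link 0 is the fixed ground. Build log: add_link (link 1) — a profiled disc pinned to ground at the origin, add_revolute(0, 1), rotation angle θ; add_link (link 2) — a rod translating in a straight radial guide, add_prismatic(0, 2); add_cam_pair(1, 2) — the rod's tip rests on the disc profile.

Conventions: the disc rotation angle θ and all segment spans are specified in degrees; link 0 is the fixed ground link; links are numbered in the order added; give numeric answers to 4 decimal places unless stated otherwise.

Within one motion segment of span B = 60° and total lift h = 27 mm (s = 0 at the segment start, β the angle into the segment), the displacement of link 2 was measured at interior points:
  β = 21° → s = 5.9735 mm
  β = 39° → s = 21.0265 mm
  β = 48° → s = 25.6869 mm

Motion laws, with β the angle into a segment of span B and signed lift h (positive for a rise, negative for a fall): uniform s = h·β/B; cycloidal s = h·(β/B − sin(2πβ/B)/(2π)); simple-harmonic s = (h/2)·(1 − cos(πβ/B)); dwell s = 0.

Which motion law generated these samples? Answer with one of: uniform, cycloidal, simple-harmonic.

candidates at β/B = r: uniform s = h·r (linear in β); cycloidal s = h·(r − sin(2πr)/(2π)); simple-harmonic s = (h/2)(1 − cos(πr))
β=21°: printed 5.9735 | uniform 9.4500, cycloidal 5.9735, simple-harmonic 7.3711
β=39°: printed 21.0265 | uniform 17.5500, cycloidal 21.0265, simple-harmonic 19.6289
β=48°: printed 25.6869 | uniform 21.6000, cycloidal 25.6869, simple-harmonic 24.4217
only one law matches every sample → cycloidal

cycloidal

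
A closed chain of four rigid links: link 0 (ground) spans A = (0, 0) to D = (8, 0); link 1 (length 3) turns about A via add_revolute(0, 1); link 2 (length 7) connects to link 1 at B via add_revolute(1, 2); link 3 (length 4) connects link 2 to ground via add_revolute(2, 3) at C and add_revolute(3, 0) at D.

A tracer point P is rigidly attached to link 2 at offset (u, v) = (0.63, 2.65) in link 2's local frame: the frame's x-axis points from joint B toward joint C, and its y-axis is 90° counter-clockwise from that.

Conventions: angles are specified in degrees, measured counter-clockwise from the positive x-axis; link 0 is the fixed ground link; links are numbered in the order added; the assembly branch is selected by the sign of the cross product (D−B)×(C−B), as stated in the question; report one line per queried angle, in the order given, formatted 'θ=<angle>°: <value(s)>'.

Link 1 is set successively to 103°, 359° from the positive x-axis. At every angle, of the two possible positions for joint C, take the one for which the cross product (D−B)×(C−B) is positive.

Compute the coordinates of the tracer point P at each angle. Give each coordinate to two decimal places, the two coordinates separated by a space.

A=(0,0), D=(8.00,0)
θ=103°: B = A + 3.00·(cos103°, sin103°) = (-0.6749, 2.9231)
θ=103°: |BD| = 9.1541
θ=103°: circle(B,7.00) ∩ circle(D,4.00): a=6.3795, h=2.8813
θ=103°:   candidates: C₊=(6.2907,3.6164) cross=26.375; C₋=(4.4506,-1.8444) cross=-26.375
θ=103°:   branch + wants cross > 0 → take C=(6.2907,3.6164) (cross=26.375)
θ=103°: ex = (C−B)/|BC| = (0.9951,0.0990); ey = (-0.0990,0.9951)
θ=103°: P = B + 0.63·ex + 2.65·ey = (-0.3104,5.6225)
θ=359°: B = A + 3.00·(cos359°, sin359°) = (2.9995, -0.0524)
θ=359°: |BD| = 5.0007
θ=359°: circle(B,7.00) ∩ circle(D,4.00): a=5.7999, h=3.9194
θ=359°:   candidates: C₊=(8.7581,3.9275) cross=19.600; C₋=(8.8401,-3.9108) cross=-19.600
θ=359°:   branch + wants cross > 0 → take C=(8.7581,3.9275) (cross=19.600)
θ=359°: ex = (C−B)/|BC| = (0.8226,0.5686); ey = (-0.5686,0.8226)
θ=359°: P = B + 0.63·ex + 2.65·ey = (2.0111,2.4858)

θ=103°: -0.31 5.62
θ=359°: 2.01 2.49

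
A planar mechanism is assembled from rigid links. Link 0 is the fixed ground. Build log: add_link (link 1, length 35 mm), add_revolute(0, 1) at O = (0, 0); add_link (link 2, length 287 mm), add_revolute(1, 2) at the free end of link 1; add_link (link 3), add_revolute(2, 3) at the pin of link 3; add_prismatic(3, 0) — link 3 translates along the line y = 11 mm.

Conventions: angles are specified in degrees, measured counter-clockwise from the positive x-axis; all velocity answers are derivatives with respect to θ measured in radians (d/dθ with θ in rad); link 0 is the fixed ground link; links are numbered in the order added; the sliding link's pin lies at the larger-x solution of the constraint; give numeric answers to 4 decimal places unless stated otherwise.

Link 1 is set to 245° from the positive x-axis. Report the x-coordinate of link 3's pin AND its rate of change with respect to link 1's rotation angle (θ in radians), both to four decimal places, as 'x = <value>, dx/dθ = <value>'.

geometry: r = 35 mm, L = 287 mm, e = 11 mm
crank pin P = (r cos θ, r sin θ) = (-14.791639, -31.720773)
h = r sin θ − e = -31.720773 − 11 = -42.720773
x = r cos θ + √(L² − h²) = -14.791639 + 283.802635 = 269.010996
dx/dθ = −r sin θ − h·r cos θ/√(L² − h²) (θ in radians; h = -42.720773) = 29.494189

x = 269.0110, dx/dθ = 29.4942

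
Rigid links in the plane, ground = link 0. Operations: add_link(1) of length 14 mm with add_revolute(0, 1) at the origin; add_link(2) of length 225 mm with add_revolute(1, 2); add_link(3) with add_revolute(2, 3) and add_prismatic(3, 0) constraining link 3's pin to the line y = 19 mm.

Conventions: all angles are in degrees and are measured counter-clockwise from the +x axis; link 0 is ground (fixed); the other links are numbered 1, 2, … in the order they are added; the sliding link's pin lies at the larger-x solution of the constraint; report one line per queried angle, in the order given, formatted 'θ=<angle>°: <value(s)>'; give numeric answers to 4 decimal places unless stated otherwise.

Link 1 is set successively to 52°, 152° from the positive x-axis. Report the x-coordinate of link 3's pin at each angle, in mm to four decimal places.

geometry: r = 14 mm, L = 225 mm, e = 19 mm
θ=52°: crank pin P = (r cos θ, r sin θ) = (8.619261, 11.032151)
θ=52°: h = r sin θ − e = 11.032151 − 19 = -7.967849
θ=52°: x = r cos θ + √(L² − h²) = 8.619261 + 224.858874 = 233.478135
θ=152°: crank pin P = (r cos θ, r sin θ) = (-12.361266, 6.572602)
θ=152°: h = r sin θ − e = 6.572602 − 19 = -12.427398
θ=152°: x = r cos θ + √(L² − h²) = -12.361266 + 224.656537 = 212.295271

θ=52°: 233.4781
θ=152°: 212.2953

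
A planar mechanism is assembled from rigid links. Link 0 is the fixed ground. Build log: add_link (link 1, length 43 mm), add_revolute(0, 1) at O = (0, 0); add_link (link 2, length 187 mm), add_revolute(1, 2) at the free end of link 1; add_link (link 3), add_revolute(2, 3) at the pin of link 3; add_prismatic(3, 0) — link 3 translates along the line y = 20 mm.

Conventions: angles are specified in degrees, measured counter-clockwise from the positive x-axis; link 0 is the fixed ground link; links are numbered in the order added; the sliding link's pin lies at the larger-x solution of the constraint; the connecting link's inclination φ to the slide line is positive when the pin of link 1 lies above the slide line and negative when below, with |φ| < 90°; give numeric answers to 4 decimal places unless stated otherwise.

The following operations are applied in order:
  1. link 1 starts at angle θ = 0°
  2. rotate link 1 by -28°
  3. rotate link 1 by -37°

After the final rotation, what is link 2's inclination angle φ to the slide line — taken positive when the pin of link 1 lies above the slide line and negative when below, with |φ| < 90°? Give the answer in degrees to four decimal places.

geometry: r = 43 mm, L = 187 mm, e = 20 mm; θ starts at 0°
rotate link 1 by -28°: θ ← 0° -28° = -28°
rotate link 1 by -37°: θ ← -28° -37° = -65°
h = r sin θ − e = -38.971235 − 20 = -58.971235
sin φ = h / L = -58.971235 / 187 = -0.31535420
φ = arcsin(-0.31535420) = -18.382198°

-18.3822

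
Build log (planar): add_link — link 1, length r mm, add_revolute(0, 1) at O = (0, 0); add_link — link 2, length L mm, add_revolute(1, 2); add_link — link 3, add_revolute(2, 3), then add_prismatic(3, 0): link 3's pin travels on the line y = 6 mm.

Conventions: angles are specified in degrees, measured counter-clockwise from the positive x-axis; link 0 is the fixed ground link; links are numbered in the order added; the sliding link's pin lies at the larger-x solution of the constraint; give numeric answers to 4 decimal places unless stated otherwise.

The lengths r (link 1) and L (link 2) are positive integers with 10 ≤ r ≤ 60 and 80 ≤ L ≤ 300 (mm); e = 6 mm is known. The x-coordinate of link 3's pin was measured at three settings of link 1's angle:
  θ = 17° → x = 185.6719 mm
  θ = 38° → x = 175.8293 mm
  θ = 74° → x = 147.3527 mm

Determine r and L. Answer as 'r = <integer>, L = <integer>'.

constraint per measurement: (x − r cos θ)² + (r sin θ − e)² = L²
subtracting the θ₁ and θ₂ equations cancels the r² and L² terms:
r = (x₁² − x₂²) / (2[(x₁cos θ₁ + e sin θ₁) − (x₂cos θ₂ + e sin θ₂)]) = 47.9998 → r = 48
L² = (x₁ − r cos θ₁)² + (r sin θ₁ − e)² = 19599.9919 → L = 140.0000 → L = 140
check at θ₃=74°: x = 147.3527 (printed 147.3527) ✓

r = 48, L = 140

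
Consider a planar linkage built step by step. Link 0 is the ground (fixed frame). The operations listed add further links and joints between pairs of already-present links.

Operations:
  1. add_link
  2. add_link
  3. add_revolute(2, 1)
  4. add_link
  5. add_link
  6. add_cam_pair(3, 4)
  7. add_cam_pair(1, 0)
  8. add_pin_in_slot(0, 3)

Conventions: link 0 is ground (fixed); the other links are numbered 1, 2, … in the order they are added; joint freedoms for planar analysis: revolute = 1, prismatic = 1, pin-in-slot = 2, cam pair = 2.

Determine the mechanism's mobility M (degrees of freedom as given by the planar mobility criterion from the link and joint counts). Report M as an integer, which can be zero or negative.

ground; <1,0,0>
#1 <2,0,0>
#2 <3,0,0>
R:2↔1 J1 <3,1,0>
#3 <4,1,0>
#4 <5,1,0>
C:3↔4 J2 <5,1,1>
C:1↔0 J2 <5,1,2>
PS:0↔3 J2 <5,1,3>
3×4 − 2×1 − 1×3 = 7

M = 7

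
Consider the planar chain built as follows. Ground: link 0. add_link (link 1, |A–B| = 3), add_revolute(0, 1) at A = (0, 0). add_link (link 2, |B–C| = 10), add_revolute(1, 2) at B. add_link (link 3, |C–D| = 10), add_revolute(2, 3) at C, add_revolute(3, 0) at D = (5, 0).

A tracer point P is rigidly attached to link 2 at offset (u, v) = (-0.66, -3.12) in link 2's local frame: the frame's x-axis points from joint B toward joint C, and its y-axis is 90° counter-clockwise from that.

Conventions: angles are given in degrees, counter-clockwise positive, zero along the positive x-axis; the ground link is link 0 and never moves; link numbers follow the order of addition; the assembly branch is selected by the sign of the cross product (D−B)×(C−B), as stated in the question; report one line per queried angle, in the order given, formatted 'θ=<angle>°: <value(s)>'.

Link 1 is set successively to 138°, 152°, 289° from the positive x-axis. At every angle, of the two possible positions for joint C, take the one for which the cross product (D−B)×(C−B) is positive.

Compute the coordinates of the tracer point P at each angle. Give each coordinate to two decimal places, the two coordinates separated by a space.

A=(0,0), D=(5.00,0)
θ=138°: B = A + 3.00·(cos138°, sin138°) = (-2.2294, 2.0074)
θ=138°: |BD| = 7.5030
θ=138°: circle(B,10.00) ∩ circle(D,10.00): a=3.7515, h=9.2697
θ=138°:   candidates: C₊=(3.8653,9.9354) cross=69.550; C₋=(-1.0948,-7.9280) cross=-69.550
θ=138°:   branch + wants cross > 0 → take C=(3.8653,9.9354) (cross=69.550)
θ=138°: ex = (C−B)/|BC| = (0.6095,0.7928); ey = (-0.7928,0.6095)
θ=138°: P = B + -0.66·ex + -3.12·ey = (-0.1581,-0.4174)
θ=152°: B = A + 3.00·(cos152°, sin152°) = (-2.6488, 1.4084)
θ=152°: |BD| = 7.7774
θ=152°: circle(B,10.00) ∩ circle(D,10.00): a=3.8887, h=9.2129
θ=152°:   candidates: C₊=(2.8439,9.7648) cross=71.653; C₋=(-0.4928,-8.3564) cross=-71.653
θ=152°:   branch + wants cross > 0 → take C=(2.8439,9.7648) (cross=71.653)
θ=152°: ex = (C−B)/|BC| = (0.5493,0.8356); ey = (-0.8356,0.5493)
θ=152°: P = B + -0.66·ex + -3.12·ey = (-0.4042,-0.8569)
θ=289°: B = A + 3.00·(cos289°, sin289°) = (0.9767, -2.8366)
θ=289°: |BD| = 4.9227
θ=289°: circle(B,10.00) ∩ circle(D,10.00): a=2.4613, h=9.6924
θ=289°:   candidates: C₊=(-2.5966,6.5032) cross=47.713; C₋=(8.5733,-9.3398) cross=-47.713
θ=289°:   branch + wants cross > 0 → take C=(-2.5966,6.5032) (cross=47.713)
θ=289°: ex = (C−B)/|BC| = (-0.3573,0.9340); ey = (-0.9340,-0.3573)
θ=289°: P = B + -0.66·ex + -3.12·ey = (4.1266,-2.3381)

θ=138°: -0.16 -0.42
θ=152°: -0.40 -0.86
θ=289°: 4.13 -2.34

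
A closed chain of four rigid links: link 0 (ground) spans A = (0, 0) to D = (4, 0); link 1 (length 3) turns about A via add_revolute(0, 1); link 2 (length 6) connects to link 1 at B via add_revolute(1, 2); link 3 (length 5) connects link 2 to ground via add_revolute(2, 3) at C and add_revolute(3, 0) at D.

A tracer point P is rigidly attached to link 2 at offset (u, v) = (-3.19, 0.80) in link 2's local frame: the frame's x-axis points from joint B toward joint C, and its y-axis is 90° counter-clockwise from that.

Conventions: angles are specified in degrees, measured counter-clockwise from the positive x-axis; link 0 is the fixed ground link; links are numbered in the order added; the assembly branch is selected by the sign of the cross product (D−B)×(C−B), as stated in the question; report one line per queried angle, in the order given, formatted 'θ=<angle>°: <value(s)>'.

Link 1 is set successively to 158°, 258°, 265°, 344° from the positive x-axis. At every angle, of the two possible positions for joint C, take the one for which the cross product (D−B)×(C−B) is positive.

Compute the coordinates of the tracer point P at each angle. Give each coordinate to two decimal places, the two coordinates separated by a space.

A=(0,0), D=(4.00,0)
θ=158°: B = A + 3.00·(cos158°, sin158°) = (-2.7816, 1.1238)
θ=158°: |BD| = 6.8740
θ=158°: circle(B,6.00) ∩ circle(D,5.00): a=4.2371, h=4.2481
θ=158°:   candidates: C₊=(2.0931,4.6221) cross=29.202; C₋=(0.7041,-3.7599) cross=-29.202
θ=158°:   branch + wants cross > 0 → take C=(2.0931,4.6221) (cross=29.202)
θ=158°: ex = (C−B)/|BC| = (0.8124,0.5830); ey = (-0.5830,0.8124)
θ=158°: P = B + -3.19·ex + 0.80·ey = (-5.8397,-0.0861)
θ=258°: B = A + 3.00·(cos258°, sin258°) = (-0.6237, -2.9344)
θ=258°: |BD| = 5.4763
θ=258°: circle(B,6.00) ∩ circle(D,5.00): a=3.7425, h=4.6898
θ=258°:   candidates: C₊=(0.0231,3.0306) cross=25.683; C₋=(5.0491,-4.8887) cross=-25.683
θ=258°:   branch + wants cross > 0 → take C=(0.0231,3.0306) (cross=25.683)
θ=258°: ex = (C−B)/|BC| = (0.1078,0.9942); ey = (-0.9942,0.1078)
θ=258°: P = B + -3.19·ex + 0.80·ey = (-1.7630,-6.0196)
θ=265°: B = A + 3.00·(cos265°, sin265°) = (-0.2615, -2.9886)
θ=265°: |BD| = 5.2050
θ=265°: circle(B,6.00) ∩ circle(D,5.00): a=3.6592, h=4.7550
θ=265°:   candidates: C₊=(0.0042,3.0055) cross=24.750; C₋=(5.4647,-4.7807) cross=-24.750
θ=265°:   branch + wants cross > 0 → take C=(0.0042,3.0055) (cross=24.750)
θ=265°: ex = (C−B)/|BC| = (0.0443,0.9990); ey = (-0.9990,0.0443)
θ=265°: P = B + -3.19·ex + 0.80·ey = (-1.2019,-6.1400)
θ=344°: B = A + 3.00·(cos344°, sin344°) = (2.8838, -0.8269)
θ=344°: |BD| = 1.3891
θ=344°: circle(B,6.00) ∩ circle(D,5.00): a=4.6538, h=3.7870
θ=344°:   candidates: C₊=(4.3690,4.9864) cross=5.261; C₋=(8.8776,-1.0996) cross=-5.261
θ=344°:   branch + wants cross > 0 → take C=(4.3690,4.9864) (cross=5.261)
θ=344°: ex = (C−B)/|BC| = (0.2475,0.9689); ey = (-0.9689,0.2475)
θ=344°: P = B + -3.19·ex + 0.80·ey = (1.3191,-3.7196)

θ=158°: -5.84 -0.09
θ=258°: -1.76 -6.02
θ=265°: -1.20 -6.14
θ=344°: 1.32 -3.72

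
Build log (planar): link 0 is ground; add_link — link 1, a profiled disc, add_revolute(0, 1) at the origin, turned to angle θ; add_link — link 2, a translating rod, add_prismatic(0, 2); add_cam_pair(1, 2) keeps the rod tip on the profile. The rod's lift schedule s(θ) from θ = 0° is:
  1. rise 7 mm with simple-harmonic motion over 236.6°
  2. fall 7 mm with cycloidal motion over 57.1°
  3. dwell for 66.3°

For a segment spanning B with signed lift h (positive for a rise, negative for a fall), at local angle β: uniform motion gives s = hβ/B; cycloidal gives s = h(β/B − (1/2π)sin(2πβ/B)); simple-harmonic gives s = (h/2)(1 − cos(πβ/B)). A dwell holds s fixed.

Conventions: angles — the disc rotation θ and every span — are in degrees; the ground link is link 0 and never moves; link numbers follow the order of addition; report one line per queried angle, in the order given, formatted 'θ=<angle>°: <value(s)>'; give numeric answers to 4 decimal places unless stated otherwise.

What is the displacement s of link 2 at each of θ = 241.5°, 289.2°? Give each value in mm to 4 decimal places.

seg 1 [0°–236.6°] simple-harmonic, h=7: full span → s += 7 → s = 7.0000
seg 2 [236.6°–293.7°] cycloidal, h=-7: θ=241.5° here. β=4.9, B=57.1. -7·(0.0858 − sin(2π·0.0858)/(2π)) = -0.0287 → s = 6.9713
seg 2 [236.6°–293.7°] cycloidal, h=-7: θ=289.2° here. β=52.6, B=57.1. -7·(0.9212 − sin(2π·0.9212)/(2π)) = -6.9777 → s = 0.0223

θ=241.5°: 6.9713
θ=289.2°: 0.0223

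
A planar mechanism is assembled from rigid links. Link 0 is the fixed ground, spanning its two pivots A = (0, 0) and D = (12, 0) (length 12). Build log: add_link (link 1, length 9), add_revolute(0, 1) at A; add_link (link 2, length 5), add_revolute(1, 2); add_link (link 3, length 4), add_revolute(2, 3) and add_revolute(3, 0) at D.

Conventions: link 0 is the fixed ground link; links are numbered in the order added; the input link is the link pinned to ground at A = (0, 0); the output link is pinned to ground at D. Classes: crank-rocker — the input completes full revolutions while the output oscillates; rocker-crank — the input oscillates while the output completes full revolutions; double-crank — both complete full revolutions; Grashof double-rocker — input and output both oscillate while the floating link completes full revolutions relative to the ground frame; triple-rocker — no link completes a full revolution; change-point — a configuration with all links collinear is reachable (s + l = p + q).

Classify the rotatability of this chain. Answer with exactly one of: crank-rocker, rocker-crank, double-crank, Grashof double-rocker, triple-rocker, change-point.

lengths: ground=12, input=9, coupler=5, output=4
sorted: s=4 (shortest), l=12 (longest), p+q=14
s + l = 16 vs p + q = 14
s + l > p + q → non-Grashof → no link fully rotates → triple-rocker

triple-rocker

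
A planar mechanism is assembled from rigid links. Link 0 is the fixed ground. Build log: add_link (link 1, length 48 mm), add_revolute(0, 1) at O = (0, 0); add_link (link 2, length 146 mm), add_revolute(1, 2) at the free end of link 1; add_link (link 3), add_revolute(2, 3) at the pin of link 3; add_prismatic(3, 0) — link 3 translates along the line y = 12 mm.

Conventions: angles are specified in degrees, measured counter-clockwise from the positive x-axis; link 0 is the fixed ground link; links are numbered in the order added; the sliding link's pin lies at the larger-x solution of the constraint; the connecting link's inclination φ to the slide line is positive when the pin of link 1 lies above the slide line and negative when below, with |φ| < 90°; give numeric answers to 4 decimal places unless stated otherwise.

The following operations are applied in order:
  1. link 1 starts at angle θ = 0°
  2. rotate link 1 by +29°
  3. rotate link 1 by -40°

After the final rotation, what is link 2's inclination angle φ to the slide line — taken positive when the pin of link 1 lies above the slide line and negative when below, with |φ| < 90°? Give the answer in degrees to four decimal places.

geometry: r = 48 mm, L = 146 mm, e = 12 mm; θ starts at 0°
rotate link 1 by +29°: θ ← 0° +29° = 29°
rotate link 1 by -40°: θ ← 29° -40° = -11°
h = r sin θ − e = -9.158832 − 12 = -21.158832
sin φ = h / L = -21.158832 / 146 = -0.14492351
φ = arcsin(-0.14492351) = -8.332850°

-8.3328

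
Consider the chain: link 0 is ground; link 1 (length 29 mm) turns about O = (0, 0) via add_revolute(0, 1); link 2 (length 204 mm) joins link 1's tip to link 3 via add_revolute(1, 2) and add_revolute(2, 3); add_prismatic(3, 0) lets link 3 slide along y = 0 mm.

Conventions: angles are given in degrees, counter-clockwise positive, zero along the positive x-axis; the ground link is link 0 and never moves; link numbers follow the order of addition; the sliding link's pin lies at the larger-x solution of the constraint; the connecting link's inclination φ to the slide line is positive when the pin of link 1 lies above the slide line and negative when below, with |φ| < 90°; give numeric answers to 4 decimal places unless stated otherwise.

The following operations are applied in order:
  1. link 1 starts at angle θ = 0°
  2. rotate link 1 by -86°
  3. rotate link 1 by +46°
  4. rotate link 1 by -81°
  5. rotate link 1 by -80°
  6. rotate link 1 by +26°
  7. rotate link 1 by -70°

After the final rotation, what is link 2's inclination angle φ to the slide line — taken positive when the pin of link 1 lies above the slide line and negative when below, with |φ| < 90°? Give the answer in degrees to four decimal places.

geometry: r = 29 mm, L = 204 mm, e = 0 mm; θ starts at 0°
rotate link 1 by -86°: θ ← 0° -86° = -86°
rotate link 1 by +46°: θ ← -86° +46° = -40°
rotate link 1 by -81°: θ ← -40° -81° = -121°
rotate link 1 by -80°: θ ← -121° -80° = -201°
rotate link 1 by +26°: θ ← -201° +26° = -175°
rotate link 1 by -70°: θ ← -175° -70° = -245°
h = r sin θ − e = 26.282926 − 0 = 26.282926
sin φ = h / L = 26.282926 / 204 = 0.12883787
φ = arcsin(0.12883787) = 7.402443°

7.4024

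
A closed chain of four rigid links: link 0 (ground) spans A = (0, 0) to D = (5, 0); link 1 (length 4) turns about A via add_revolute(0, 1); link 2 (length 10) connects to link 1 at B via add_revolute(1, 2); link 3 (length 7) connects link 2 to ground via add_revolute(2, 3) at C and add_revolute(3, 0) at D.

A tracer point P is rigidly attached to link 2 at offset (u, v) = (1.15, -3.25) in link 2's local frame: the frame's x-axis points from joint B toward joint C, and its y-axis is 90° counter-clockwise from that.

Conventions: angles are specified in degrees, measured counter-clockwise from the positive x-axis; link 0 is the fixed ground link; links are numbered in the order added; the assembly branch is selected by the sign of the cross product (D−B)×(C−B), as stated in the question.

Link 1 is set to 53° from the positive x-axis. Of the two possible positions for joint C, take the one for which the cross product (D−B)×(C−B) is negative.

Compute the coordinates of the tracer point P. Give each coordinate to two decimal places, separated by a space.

A=(0,0), D=(5.00,0)
B = A + 4.00·(cos53°, sin53°) = (2.4073, 3.1945)
|BD| = 4.1143
circle(B,10.00) ∩ circle(D,7.00): a=8.2551, h=5.6439
  candidates: C₊=(11.9917,0.3416) cross=23.221; C₋=(3.2272,-6.7718) cross=-23.221
  branch - wants cross < 0 → take C=(3.2272,-6.7718) (cross=-23.221)
ex = (C−B)/|BC| = (0.0820,-0.9966); ey = (0.9966,0.0820)
P = B + 1.15·ex + -3.25·ey = (-0.7375,1.7819)

-0.74 1.78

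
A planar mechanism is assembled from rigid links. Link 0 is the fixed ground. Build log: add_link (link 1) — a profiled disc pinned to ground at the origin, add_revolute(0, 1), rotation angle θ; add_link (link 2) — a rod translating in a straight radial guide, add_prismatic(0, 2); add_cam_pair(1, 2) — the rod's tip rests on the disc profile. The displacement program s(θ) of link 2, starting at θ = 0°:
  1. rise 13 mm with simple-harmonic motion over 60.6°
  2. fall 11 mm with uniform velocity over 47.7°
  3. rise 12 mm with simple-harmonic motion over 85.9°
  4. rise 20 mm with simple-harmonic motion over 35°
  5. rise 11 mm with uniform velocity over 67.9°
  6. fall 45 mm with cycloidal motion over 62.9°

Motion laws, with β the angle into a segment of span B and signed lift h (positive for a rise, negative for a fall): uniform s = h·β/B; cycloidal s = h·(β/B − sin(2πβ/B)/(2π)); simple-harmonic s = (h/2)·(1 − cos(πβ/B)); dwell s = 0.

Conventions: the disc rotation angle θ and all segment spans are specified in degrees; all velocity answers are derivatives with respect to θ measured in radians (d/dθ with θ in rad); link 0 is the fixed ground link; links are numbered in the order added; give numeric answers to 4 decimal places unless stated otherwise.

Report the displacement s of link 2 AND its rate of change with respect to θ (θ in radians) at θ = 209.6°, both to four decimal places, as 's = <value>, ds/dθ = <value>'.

seg 1 [0°–60.6°] simple-harmonic, h=13: full span → s += 13 → s = 13.0000
seg 2 [60.6°–108.3°] uniform, h=-11: full span → s += -11 → s = 2.0000
seg 3 [108.3°–194.2°] simple-harmonic, h=12: full span → s += 12 → s = 14.0000
seg 4 [194.2°–229.2°] simple-harmonic, h=20: θ=209.6° here. β=15.4, B=35. 20/2·(1 − cos(π·0.4400)) = 8.1262 → s = 22.1262
velocity in seg [194.2°–229.2°] (simple-harmonic), θ in radians: β = 15.4° = 0.2688 rad, B = 35° = 0.6109 rad; ds/dθ = (πh/(2B)) sin(πβ/B) = (π·20/(2·0.6109)) sin(π·0.4400) = 50.517630 mm/rad

s = 22.1262, ds/dθ = 50.5176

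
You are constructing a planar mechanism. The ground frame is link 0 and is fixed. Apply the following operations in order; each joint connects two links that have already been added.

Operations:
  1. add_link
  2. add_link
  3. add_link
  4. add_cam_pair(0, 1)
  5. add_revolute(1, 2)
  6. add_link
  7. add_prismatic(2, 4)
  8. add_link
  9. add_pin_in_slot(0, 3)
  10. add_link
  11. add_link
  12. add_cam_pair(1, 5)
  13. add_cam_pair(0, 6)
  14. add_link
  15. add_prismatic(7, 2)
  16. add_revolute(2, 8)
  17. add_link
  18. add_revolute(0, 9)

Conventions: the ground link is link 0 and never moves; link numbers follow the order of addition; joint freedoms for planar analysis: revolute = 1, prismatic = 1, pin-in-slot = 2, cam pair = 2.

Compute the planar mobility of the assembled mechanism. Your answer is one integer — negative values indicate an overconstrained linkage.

L=1 J1=0 J2=0
add link → L=2 J1=0 J2=0
add link → L=3 J1=0 J2=0
add link → L=4 J1=0 J2=0
C@0,1 dof=2 J2 → L=4 J1=0 J2=1
R@1,2 dof=1 J1 → L=4 J1=1 J2=1
add link → L=5 J1=1 J2=1
P@2,4 dof=1 J1 → L=5 J1=2 J2=1
add link → L=6 J1=2 J2=1
PS@0,3 dof=2 J2 → L=6 J1=2 J2=2
add link → L=7 J1=2 J2=2
add link → L=8 J1=2 J2=2
C@1,5 dof=2 J2 → L=8 J1=2 J2=3
C@0,6 dof=2 J2 → L=8 J1=2 J2=4
add link → L=9 J1=2 J2=4
P@7,2 dof=1 J1 → L=9 J1=3 J2=4
R@2,8 dof=1 J1 → L=9 J1=4 J2=4
add link → L=10 J1=4 J2=4
R@0,9 dof=1 J1 → L=10 J1=5 J2=4
M=3(L−1)−2J1−J2=3·9−2·5−4=13

M = 13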